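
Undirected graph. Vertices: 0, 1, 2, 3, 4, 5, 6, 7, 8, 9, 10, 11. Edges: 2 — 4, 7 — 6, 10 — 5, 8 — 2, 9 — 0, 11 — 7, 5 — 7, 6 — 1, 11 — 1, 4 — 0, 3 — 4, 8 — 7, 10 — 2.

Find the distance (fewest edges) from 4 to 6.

4

Distance 0: 4.
Distance 1: 0, 2, 3.
Distance 2: 8, 9, 10.
Distance 3: 5, 7.
Distance 4: 6, 11 — contains 6.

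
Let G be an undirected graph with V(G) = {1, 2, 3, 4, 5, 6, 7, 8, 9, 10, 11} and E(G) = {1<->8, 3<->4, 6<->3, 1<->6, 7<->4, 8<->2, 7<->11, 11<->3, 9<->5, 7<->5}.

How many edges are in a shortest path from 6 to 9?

5

Distance 0: 6.
Distance 1: 1, 3.
Distance 2: 4, 8, 11.
Distance 3: 2, 7.
Distance 4: 5.
Distance 5: 9 — contains 9.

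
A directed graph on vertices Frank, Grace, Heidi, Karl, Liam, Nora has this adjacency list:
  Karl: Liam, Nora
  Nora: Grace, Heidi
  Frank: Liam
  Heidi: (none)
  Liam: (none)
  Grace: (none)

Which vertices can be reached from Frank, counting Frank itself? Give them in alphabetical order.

Frank, Liam

Start at Frank.
Its neighbours: Liam.
Nothing further is reachable.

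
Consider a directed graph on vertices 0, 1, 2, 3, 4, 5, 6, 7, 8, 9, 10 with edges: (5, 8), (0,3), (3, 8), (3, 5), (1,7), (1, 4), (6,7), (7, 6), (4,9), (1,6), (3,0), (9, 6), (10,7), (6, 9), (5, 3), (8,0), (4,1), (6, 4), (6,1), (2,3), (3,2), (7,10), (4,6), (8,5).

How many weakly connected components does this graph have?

From 0: component {0, 2, 3, 5, 8}.
From 1: component {1, 4, 6, 7, 9, 10}.
That's 2 components.

2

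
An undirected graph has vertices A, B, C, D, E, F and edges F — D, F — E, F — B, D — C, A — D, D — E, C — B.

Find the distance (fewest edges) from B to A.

Distance 0: B.
Distance 1: C, F.
Distance 2: D, E.
Distance 3: A — contains A.

3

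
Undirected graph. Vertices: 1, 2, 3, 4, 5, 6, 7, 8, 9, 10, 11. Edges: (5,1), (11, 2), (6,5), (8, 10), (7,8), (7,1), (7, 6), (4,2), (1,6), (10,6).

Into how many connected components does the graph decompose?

4

From 1: component {1, 5, 6, 7, 8, 10}.
From 2: component {2, 4, 11}.
From 3: component {3}.
From 9: component {9}.
That's 4 components.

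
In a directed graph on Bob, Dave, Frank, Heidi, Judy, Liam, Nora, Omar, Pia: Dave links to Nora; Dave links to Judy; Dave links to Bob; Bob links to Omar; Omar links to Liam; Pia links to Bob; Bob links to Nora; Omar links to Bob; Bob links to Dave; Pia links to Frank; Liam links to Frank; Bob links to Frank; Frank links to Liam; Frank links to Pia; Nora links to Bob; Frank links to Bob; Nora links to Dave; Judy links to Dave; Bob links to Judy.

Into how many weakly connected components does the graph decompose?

From Bob: component {Bob, Dave, Frank, Judy, Liam, Nora, Omar, Pia}.
From Heidi: component {Heidi}.
That's 2 components.

2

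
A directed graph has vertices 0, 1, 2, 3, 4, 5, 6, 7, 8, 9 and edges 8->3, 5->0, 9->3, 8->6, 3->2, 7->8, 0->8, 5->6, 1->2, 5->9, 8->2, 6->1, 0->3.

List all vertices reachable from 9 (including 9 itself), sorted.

2, 3, 9

Start at 9.
Its neighbours: 3.
Then their neighbours: 2.
Nothing further is reachable.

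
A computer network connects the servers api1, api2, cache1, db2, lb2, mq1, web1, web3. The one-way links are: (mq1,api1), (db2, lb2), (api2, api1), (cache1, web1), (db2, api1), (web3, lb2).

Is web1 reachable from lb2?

No

lb2 has no outgoing edges, so nothing is reachable from it.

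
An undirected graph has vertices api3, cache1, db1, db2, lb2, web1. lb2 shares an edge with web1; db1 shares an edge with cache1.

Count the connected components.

4

From api3: component {api3}.
From cache1: component {cache1, db1}.
From db2: component {db2}.
From lb2: component {lb2, web1}.
That's 4 components.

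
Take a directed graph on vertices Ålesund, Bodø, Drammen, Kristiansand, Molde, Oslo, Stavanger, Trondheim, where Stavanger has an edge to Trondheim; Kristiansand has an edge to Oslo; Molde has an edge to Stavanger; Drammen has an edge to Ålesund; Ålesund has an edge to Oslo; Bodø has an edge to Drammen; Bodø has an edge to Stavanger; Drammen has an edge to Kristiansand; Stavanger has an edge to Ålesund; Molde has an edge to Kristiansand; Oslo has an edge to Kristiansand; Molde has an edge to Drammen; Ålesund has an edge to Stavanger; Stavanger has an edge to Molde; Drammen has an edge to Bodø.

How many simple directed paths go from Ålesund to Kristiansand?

Ålesund→Oslo→Kristiansand
Ålesund→Stavanger→Molde→Drammen→Kristiansand
Ålesund→Stavanger→Molde→Kristiansand

3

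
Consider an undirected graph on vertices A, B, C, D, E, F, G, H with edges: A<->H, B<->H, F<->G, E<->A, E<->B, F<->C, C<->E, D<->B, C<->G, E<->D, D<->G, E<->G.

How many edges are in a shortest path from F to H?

4

Distance 0: F.
Distance 1: C, G.
Distance 2: D, E.
Distance 3: A, B.
Distance 4: H — contains H.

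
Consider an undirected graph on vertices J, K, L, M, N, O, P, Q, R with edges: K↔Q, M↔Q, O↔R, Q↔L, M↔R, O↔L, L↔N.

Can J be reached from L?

No

Explore from L.
Distance 1: reach N, O, Q.
Distance 2: reach K, M, R.
The search is exhausted without reaching J; it lies in a different component.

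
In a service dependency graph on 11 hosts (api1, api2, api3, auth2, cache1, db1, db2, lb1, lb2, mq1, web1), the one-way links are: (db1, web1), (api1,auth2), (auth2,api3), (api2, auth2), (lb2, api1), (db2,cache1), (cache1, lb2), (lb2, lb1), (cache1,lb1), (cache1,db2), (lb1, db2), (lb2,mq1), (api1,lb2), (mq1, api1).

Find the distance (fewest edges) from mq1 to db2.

Distance 0: mq1.
Distance 1: api1.
Distance 2: auth2, lb2.
Distance 3: api3, lb1.
Distance 4: db2 — contains db2.

4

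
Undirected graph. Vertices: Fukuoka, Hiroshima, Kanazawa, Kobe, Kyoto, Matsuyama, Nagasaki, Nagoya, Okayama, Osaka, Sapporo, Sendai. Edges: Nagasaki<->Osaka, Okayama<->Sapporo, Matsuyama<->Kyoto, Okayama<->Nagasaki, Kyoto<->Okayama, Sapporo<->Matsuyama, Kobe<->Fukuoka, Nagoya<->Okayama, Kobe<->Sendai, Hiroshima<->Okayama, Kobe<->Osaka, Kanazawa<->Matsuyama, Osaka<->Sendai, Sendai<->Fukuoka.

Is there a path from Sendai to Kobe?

Explore from Sendai.
Distance 1: reach Fukuoka, Kobe, Osaka.
Found Kobe.

Yes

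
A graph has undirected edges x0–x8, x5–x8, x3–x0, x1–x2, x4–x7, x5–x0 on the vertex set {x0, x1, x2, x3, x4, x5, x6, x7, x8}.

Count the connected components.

From x0: component {x0, x3, x5, x8}.
From x1: component {x1, x2}.
From x4: component {x4, x7}.
From x6: component {x6}.
That's 4 components.

4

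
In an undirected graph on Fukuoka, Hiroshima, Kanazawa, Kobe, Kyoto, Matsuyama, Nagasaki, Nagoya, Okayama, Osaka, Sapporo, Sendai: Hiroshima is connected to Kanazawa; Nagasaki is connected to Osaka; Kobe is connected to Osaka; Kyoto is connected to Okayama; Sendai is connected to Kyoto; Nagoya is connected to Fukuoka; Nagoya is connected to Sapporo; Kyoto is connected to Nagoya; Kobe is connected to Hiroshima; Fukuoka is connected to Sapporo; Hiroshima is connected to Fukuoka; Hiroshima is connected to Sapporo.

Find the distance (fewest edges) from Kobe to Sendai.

5

Distance 0: Kobe.
Distance 1: Hiroshima, Osaka.
Distance 2: Fukuoka, Kanazawa, Nagasaki, Sapporo.
Distance 3: Nagoya.
Distance 4: Kyoto.
Distance 5: Okayama, Sendai — contains Sendai.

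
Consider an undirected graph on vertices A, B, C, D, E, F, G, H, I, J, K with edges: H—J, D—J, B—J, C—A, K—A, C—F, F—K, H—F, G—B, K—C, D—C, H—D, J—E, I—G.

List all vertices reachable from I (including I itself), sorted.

A, B, C, D, E, F, G, H, I, J, K

Start at I.
Its neighbours: G.
Then their neighbours: B.
Then next layer: J.
Then next layer: D, E, H.
Then next layer: C, F.
Then next layer: A, K.
Every vertex is now reached.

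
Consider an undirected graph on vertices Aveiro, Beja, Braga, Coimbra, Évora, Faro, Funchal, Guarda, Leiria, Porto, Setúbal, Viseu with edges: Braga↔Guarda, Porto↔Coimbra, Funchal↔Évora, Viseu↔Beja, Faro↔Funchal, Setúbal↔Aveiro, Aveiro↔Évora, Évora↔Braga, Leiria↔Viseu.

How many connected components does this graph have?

From Aveiro: component {Aveiro, Braga, Évora, Faro, Funchal, Guarda, Setúbal}.
From Beja: component {Beja, Leiria, Viseu}.
From Coimbra: component {Coimbra, Porto}.
That's 3 components.

3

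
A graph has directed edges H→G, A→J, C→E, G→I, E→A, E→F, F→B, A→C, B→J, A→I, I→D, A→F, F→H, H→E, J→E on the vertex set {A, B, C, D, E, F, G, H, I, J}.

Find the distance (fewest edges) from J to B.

Distance 0: J.
Distance 1: E.
Distance 2: A, F.
Distance 3: B, C, H, I — contains B.

3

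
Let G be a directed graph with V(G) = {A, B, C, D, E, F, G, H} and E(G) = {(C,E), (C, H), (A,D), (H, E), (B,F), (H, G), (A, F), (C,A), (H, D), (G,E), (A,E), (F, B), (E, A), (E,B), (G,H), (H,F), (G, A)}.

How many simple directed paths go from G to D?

4

G→A→D
G→E→A→D
G→H→D
G→H→E→A→D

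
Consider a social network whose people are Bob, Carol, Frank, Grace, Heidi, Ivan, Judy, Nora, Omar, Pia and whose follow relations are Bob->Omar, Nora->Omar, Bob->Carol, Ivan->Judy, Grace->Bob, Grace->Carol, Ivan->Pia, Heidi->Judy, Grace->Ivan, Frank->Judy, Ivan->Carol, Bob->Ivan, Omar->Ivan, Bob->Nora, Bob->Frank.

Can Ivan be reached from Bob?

Explore from Bob.
Distance 1: reach Carol, Frank, Ivan, Nora, Omar.
Found Ivan.

Yes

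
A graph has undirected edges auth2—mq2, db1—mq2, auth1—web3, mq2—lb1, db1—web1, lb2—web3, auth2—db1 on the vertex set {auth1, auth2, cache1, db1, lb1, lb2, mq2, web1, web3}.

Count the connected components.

From auth1: component {auth1, lb2, web3}.
From auth2: component {auth2, db1, lb1, mq2, web1}.
From cache1: component {cache1}.
That's 3 components.

3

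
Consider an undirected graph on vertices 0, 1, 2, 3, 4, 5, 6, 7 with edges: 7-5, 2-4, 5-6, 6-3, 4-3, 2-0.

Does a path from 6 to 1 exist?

No

Explore from 6.
Distance 1: reach 3, 5.
Distance 2: reach 4, 7.
Distance 3: reach 2.
Distance 4: reach 0.
The search is exhausted without reaching 1; it lies in a different component.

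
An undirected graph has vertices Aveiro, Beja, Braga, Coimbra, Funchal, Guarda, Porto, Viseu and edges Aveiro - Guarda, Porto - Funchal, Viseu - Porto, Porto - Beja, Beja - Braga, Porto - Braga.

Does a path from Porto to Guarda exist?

No

Explore from Porto.
Distance 1: reach Beja, Braga, Funchal, Viseu.
The search is exhausted without reaching Guarda; it lies in a different component.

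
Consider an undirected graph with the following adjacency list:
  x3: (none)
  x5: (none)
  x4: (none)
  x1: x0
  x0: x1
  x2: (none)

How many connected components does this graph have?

5

From x0: component {x0, x1}.
From x2: component {x2}.
From x3: component {x3}.
From x4: component {x4}.
From x5: component {x5}.
That's 5 components.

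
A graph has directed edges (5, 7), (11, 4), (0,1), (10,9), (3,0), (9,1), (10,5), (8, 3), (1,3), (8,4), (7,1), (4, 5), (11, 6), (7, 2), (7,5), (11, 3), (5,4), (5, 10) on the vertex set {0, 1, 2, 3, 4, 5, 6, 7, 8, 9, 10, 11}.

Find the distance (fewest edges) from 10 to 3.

3

Distance 0: 10.
Distance 1: 5, 9.
Distance 2: 1, 4, 7.
Distance 3: 2, 3 — contains 3.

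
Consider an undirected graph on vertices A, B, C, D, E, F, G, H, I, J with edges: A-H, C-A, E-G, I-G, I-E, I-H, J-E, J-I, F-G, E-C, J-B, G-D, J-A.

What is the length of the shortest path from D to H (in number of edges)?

3

Distance 0: D.
Distance 1: G.
Distance 2: E, F, I.
Distance 3: C, H, J — contains H.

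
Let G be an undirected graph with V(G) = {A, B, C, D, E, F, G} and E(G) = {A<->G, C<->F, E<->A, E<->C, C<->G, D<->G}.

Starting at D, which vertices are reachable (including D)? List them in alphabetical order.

A, C, D, E, F, G

Start at D.
Its neighbours: G.
Then their neighbours: A, C.
Then next layer: E, F.
Nothing further is reachable.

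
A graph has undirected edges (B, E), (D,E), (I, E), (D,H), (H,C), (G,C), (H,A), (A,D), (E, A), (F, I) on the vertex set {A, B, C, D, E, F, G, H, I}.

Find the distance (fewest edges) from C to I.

Distance 0: C.
Distance 1: G, H.
Distance 2: A, D.
Distance 3: E.
Distance 4: B, I — contains I.

4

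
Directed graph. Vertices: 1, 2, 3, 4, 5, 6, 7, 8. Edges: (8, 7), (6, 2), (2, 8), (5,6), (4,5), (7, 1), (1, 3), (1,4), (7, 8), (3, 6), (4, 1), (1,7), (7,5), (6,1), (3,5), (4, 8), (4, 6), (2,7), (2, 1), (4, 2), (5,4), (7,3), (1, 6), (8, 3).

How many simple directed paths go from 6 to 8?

6→1→3→5→4→2→7→8
6→1→3→5→4→2→8
6→1→3→5→4→8
6→1→4→2→7→8
6→1→4→2→8
6→1→4→8
6→1→7→3→5→4→2→8
6→1→7→3→5→4→8
... and 14 more.

22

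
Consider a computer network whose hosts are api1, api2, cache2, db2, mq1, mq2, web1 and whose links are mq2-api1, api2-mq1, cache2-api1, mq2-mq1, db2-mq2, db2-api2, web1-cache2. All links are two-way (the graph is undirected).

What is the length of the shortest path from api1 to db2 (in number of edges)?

Distance 0: api1.
Distance 1: cache2, mq2.
Distance 2: db2, mq1, web1 — contains db2.

2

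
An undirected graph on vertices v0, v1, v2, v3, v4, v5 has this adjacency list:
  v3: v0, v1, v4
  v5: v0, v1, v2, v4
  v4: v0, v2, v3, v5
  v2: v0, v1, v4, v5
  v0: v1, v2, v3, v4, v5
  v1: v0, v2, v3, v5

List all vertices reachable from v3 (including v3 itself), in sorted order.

v0, v1, v2, v3, v4, v5

Start at v3.
Its neighbours: v0, v1, v4.
Then their neighbours: v2, v5.
Every vertex is now reached.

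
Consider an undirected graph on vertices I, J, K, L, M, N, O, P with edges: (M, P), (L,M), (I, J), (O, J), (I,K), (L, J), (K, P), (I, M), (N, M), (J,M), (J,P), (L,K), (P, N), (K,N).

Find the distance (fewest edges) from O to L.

2

Distance 0: O.
Distance 1: J.
Distance 2: I, L, M, P — contains L.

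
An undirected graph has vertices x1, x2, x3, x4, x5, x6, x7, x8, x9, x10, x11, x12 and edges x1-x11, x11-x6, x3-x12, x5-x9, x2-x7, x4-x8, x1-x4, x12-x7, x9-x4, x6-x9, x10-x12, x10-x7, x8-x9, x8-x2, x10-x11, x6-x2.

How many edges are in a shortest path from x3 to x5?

Distance 0: x3.
Distance 1: x12.
Distance 2: x7, x10.
Distance 3: x2, x11.
Distance 4: x1, x6, x8.
Distance 5: x4, x9.
Distance 6: x5 — contains x5.

6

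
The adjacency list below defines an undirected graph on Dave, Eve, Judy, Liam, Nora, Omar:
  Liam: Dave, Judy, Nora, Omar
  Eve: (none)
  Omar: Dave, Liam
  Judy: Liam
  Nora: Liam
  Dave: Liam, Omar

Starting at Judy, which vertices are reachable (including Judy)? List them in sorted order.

Dave, Judy, Liam, Nora, Omar

Start at Judy.
Its neighbours: Liam.
Then their neighbours: Dave, Nora, Omar.
Nothing further is reachable.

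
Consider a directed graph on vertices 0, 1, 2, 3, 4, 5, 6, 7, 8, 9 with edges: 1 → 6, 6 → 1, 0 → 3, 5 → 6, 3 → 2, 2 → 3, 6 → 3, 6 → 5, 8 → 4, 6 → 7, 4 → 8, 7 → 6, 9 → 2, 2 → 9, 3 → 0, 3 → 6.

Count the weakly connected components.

2

From 0: component {0, 1, 2, 3, 5, 6, 7, 9}.
From 4: component {4, 8}.
That's 2 components.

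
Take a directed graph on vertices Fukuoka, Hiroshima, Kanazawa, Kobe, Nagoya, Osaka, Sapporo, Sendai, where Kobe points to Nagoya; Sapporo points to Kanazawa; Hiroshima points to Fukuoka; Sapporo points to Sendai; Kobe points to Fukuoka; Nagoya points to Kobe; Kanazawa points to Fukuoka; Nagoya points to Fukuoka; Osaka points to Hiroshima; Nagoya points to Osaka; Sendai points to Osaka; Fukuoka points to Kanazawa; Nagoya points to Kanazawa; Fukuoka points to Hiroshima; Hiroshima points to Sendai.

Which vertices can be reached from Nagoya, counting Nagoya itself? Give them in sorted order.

Start at Nagoya.
Its neighbours: Fukuoka, Kanazawa, Kobe, Osaka.
Then their neighbours: Hiroshima.
Then next layer: Sendai.
Nothing further is reachable.

Fukuoka, Hiroshima, Kanazawa, Kobe, Nagoya, Osaka, Sendai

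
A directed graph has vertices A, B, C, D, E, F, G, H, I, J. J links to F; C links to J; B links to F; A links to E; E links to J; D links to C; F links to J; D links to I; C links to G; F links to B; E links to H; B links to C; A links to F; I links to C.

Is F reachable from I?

Explore from I.
Distance 1: reach C.
Distance 2: reach G, J.
Distance 3: reach F.
Found F.

Yes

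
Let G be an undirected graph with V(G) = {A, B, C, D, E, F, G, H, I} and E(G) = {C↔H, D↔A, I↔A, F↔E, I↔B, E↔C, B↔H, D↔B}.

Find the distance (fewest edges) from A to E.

Distance 0: A.
Distance 1: D, I.
Distance 2: B.
Distance 3: H.
Distance 4: C.
Distance 5: E — contains E.

5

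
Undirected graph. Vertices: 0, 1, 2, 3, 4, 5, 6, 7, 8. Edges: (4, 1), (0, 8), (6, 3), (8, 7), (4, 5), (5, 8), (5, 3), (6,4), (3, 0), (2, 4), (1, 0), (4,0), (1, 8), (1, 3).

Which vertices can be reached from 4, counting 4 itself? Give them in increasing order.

0, 1, 2, 3, 4, 5, 6, 7, 8

Start at 4.
Its neighbours: 0, 1, 2, 5, 6.
Then their neighbours: 3, 8.
Then next layer: 7.
Every vertex is now reached.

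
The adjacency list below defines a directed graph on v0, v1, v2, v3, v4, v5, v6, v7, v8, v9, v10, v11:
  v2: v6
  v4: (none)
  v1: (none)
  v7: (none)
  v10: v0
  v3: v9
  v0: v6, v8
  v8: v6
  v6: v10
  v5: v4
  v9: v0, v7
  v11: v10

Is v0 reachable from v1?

v1 has no outgoing edges, so nothing is reachable from it.

No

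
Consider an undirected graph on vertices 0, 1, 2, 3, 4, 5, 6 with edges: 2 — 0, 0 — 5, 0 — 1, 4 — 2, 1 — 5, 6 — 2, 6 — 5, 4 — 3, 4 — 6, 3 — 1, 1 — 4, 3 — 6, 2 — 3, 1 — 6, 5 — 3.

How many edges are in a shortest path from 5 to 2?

2

Distance 0: 5.
Distance 1: 0, 1, 3, 6.
Distance 2: 2, 4 — contains 2.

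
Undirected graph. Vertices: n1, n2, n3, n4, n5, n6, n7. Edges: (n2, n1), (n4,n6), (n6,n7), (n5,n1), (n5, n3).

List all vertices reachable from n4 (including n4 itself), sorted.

Start at n4.
Its neighbours: n6.
Then their neighbours: n7.
Nothing further is reachable.

n4, n6, n7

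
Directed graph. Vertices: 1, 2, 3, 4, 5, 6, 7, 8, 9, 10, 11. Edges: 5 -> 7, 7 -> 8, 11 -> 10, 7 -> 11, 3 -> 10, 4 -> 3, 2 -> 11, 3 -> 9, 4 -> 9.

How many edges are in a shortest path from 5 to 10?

Distance 0: 5.
Distance 1: 7.
Distance 2: 8, 11.
Distance 3: 10 — contains 10.

3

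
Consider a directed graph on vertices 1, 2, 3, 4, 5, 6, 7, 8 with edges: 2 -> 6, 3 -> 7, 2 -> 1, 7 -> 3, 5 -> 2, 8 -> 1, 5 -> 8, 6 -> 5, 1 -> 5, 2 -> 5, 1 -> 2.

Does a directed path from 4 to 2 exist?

4 has no outgoing edges, so nothing is reachable from it.

No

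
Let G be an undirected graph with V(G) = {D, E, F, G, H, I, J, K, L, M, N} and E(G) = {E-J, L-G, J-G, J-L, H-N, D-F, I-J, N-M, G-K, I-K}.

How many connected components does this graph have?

3

From D: component {D, F}.
From E: component {E, G, I, J, K, L}.
From H: component {H, M, N}.
That's 3 components.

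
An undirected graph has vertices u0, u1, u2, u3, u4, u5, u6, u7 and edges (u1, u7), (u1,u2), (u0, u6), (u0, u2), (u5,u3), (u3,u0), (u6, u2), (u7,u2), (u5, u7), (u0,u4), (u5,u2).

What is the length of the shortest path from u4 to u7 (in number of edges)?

3

Distance 0: u4.
Distance 1: u0.
Distance 2: u2, u3, u6.
Distance 3: u1, u5, u7 — contains u7.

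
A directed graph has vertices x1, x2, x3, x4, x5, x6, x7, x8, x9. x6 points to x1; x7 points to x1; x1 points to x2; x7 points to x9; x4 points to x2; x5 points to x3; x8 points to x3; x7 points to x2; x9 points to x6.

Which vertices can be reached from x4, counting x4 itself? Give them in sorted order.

Start at x4.
Its neighbours: x2.
Nothing further is reachable.

x2, x4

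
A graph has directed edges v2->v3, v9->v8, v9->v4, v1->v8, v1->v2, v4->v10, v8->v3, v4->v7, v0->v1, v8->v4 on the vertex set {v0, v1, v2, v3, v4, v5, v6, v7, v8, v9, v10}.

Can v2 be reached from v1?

Explore from v1.
Distance 1: reach v2, v8.
Found v2.

Yes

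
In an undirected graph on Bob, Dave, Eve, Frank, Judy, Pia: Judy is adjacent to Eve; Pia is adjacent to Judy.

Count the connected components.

4

From Bob: component {Bob}.
From Dave: component {Dave}.
From Eve: component {Eve, Judy, Pia}.
From Frank: component {Frank}.
That's 4 components.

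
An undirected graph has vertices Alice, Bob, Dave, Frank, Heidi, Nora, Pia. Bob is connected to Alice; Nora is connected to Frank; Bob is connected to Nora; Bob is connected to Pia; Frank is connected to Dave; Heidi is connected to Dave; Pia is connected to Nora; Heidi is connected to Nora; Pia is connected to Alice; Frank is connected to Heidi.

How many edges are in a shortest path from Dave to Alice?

4

Distance 0: Dave.
Distance 1: Frank, Heidi.
Distance 2: Nora.
Distance 3: Bob, Pia.
Distance 4: Alice — contains Alice.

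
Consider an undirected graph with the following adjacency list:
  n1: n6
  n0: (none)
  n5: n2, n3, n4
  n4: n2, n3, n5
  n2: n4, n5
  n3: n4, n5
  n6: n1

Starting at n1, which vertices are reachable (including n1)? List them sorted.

Start at n1.
Its neighbours: n6.
Nothing further is reachable.

n1, n6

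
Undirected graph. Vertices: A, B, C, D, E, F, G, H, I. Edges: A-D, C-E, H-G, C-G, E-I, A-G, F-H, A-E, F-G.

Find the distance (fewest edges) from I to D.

Distance 0: I.
Distance 1: E.
Distance 2: A, C.
Distance 3: D, G — contains D.

3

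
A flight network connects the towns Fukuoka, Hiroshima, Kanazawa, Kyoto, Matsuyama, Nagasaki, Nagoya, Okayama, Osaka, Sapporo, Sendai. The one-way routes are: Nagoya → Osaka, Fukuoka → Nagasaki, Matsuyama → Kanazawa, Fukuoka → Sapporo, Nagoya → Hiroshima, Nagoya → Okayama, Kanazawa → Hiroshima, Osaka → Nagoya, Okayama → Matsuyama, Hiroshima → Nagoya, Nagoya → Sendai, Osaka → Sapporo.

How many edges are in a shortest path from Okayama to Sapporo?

6

Distance 0: Okayama.
Distance 1: Matsuyama.
Distance 2: Kanazawa.
Distance 3: Hiroshima.
Distance 4: Nagoya.
Distance 5: Osaka, Sendai.
Distance 6: Sapporo — contains Sapporo.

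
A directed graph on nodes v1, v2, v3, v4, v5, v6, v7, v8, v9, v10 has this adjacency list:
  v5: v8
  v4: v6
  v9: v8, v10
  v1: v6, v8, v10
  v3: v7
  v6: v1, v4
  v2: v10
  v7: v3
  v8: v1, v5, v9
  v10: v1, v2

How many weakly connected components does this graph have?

2

From v1: component {v1, v2, v4, v5, v6, v8, v9, v10}.
From v3: component {v3, v7}.
That's 2 components.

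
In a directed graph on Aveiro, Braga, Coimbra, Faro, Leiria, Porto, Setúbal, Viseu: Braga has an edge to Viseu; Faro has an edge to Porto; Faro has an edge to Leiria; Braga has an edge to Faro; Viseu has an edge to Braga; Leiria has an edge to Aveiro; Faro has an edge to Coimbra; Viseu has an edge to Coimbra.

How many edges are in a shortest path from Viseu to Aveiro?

4

Distance 0: Viseu.
Distance 1: Braga, Coimbra.
Distance 2: Faro.
Distance 3: Leiria, Porto.
Distance 4: Aveiro — contains Aveiro.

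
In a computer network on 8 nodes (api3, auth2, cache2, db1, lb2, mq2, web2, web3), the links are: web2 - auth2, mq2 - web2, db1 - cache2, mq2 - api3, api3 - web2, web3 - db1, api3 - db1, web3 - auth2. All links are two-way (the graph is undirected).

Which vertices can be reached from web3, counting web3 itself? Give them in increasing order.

api3, auth2, cache2, db1, mq2, web2, web3

Start at web3.
Its neighbours: auth2, db1.
Then their neighbours: api3, cache2, web2.
Then next layer: mq2.
Nothing further is reachable.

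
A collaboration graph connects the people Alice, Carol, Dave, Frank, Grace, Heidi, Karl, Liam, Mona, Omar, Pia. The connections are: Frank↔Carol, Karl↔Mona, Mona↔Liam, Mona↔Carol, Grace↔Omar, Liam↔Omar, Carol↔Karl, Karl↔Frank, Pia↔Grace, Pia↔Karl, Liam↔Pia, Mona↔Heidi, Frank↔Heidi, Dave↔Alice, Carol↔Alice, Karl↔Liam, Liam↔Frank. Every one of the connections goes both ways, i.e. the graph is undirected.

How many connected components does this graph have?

From Alice: component {Alice, Carol, Dave, Frank, Grace, Heidi, Karl, Liam, Mona, Omar, Pia}.
That's 1 component.

1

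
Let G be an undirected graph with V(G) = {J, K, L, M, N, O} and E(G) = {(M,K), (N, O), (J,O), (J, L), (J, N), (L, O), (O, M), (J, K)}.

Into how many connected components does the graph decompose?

1

From J: component {J, K, L, M, N, O}.
That's 1 component.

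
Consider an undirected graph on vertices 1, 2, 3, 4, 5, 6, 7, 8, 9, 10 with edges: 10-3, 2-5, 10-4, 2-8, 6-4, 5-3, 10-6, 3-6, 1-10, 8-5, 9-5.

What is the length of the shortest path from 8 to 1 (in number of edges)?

4

Distance 0: 8.
Distance 1: 2, 5.
Distance 2: 3, 9.
Distance 3: 6, 10.
Distance 4: 1, 4 — contains 1.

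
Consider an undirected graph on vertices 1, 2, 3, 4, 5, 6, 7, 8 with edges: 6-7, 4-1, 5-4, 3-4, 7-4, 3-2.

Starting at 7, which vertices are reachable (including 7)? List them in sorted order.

1, 2, 3, 4, 5, 6, 7

Start at 7.
Its neighbours: 4, 6.
Then their neighbours: 1, 3, 5.
Then next layer: 2.
Nothing further is reachable.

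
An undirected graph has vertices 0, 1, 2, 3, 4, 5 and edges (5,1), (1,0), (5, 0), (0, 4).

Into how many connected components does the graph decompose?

From 0: component {0, 1, 4, 5}.
From 2: component {2}.
From 3: component {3}.
That's 3 components.

3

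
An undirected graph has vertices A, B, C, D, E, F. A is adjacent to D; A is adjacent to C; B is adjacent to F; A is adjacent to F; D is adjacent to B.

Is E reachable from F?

Explore from F.
Distance 1: reach A, B.
Distance 2: reach C, D.
The search is exhausted without reaching E; it lies in a different component.

No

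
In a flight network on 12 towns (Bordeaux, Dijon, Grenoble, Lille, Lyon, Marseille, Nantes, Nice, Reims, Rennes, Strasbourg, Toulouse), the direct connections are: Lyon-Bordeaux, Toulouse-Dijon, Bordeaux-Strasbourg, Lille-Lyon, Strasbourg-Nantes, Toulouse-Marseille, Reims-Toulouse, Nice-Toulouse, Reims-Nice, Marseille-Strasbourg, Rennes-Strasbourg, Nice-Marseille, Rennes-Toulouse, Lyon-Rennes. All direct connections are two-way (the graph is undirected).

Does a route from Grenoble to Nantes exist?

Grenoble has no edges, so nothing is reachable from it.

No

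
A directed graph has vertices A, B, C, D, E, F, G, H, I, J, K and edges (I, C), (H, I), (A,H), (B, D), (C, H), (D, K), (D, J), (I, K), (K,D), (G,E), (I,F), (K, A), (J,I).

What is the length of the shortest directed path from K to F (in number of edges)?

4

Distance 0: K.
Distance 1: A, D.
Distance 2: H, J.
Distance 3: I.
Distance 4: C, F — contains F.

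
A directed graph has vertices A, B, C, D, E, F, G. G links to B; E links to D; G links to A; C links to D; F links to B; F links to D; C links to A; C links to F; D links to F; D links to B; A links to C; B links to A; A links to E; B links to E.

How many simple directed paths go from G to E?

G→A→C→D→B→E
G→A→C→D→F→B→E
G→A→C→F→B→E
G→A→C→F→D→B→E
G→A→E
G→B→A→E
G→B→E

7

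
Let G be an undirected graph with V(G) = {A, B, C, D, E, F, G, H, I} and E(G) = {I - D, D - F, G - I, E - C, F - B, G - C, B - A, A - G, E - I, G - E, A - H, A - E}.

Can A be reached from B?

Explore from B.
Distance 1: reach A, F.
Found A.

Yes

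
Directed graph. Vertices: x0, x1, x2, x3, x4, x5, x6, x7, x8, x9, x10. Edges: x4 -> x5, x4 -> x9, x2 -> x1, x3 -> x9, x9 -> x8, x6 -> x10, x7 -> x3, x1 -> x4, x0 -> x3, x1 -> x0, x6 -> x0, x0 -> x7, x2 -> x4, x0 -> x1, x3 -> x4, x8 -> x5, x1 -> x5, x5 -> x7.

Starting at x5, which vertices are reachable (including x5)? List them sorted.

Start at x5.
Its neighbours: x7.
Then their neighbours: x3.
Then next layer: x4, x9.
Then next layer: x8.
Nothing further is reachable.

x3, x4, x5, x7, x8, x9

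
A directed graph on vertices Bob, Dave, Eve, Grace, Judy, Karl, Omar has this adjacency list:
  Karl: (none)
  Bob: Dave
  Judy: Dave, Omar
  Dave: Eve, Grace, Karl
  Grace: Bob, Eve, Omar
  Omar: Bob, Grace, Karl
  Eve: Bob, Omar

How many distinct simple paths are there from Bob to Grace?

2

Bob→Dave→Eve→Omar→Grace
Bob→Dave→Grace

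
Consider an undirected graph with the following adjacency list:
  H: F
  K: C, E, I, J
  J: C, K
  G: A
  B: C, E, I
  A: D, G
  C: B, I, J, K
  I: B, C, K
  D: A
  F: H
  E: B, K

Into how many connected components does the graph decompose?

3

From A: component {A, D, G}.
From B: component {B, C, E, I, J, K}.
From F: component {F, H}.
That's 3 components.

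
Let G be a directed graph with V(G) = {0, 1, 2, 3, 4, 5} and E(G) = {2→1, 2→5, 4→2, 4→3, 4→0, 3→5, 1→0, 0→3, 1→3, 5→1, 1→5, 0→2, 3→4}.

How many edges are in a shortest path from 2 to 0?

2

Distance 0: 2.
Distance 1: 1, 5.
Distance 2: 0, 3 — contains 0.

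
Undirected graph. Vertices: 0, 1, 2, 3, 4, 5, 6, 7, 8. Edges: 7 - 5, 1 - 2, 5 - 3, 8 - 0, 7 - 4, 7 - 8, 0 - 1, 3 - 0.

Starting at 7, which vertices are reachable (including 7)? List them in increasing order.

0, 1, 2, 3, 4, 5, 7, 8

Start at 7.
Its neighbours: 4, 5, 8.
Then their neighbours: 0, 3.
Then next layer: 1.
Then next layer: 2.
Nothing further is reachable.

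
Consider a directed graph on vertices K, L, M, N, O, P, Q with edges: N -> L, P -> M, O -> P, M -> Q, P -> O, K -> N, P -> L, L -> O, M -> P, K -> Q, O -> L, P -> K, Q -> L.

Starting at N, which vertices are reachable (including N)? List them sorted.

Start at N.
Its neighbours: L.
Then their neighbours: O.
Then next layer: P.
Then next layer: K, M.
Then next layer: Q.
Every vertex is now reached.

K, L, M, N, O, P, Q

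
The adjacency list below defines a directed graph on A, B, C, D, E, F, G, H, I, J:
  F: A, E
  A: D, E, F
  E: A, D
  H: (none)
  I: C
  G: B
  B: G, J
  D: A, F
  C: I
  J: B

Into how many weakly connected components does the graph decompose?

From A: component {A, D, E, F}.
From B: component {B, G, J}.
From C: component {C, I}.
From H: component {H}.
That's 4 components.

4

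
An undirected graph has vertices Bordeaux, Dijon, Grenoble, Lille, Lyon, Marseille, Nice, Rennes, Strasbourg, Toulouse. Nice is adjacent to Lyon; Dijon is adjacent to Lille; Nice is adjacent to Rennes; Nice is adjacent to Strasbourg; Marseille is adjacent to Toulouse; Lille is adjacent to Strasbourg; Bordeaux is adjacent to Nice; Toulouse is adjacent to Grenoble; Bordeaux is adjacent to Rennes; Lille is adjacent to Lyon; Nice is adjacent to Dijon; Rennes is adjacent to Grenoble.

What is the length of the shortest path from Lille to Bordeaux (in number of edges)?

3

Distance 0: Lille.
Distance 1: Dijon, Lyon, Strasbourg.
Distance 2: Nice.
Distance 3: Bordeaux, Rennes — contains Bordeaux.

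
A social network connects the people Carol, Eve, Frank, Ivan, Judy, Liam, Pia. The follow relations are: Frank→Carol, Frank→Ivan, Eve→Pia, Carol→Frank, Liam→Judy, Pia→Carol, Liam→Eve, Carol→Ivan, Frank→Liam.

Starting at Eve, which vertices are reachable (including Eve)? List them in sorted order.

Carol, Eve, Frank, Ivan, Judy, Liam, Pia

Start at Eve.
Its neighbours: Pia.
Then their neighbours: Carol.
Then next layer: Frank, Ivan.
Then next layer: Liam.
Then next layer: Judy.
Every vertex is now reached.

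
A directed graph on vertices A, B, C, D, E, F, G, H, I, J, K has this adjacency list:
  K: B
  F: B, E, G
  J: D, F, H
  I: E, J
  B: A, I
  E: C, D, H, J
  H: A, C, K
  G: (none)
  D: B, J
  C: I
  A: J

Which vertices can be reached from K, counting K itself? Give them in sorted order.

Start at K.
Its neighbours: B.
Then their neighbours: A, I.
Then next layer: E, J.
Then next layer: C, D, F, H.
Then next layer: G.
Every vertex is now reached.

A, B, C, D, E, F, G, H, I, J, K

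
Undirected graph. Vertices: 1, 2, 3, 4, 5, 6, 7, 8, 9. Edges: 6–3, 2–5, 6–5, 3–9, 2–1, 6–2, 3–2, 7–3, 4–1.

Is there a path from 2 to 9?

Yes

Explore from 2.
Distance 1: reach 1, 3, 5, 6.
Distance 2: reach 4, 7, 9.
Found 9.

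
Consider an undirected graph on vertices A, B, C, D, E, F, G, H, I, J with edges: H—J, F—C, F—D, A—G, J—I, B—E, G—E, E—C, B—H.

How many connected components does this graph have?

From A: component {A, B, C, D, E, F, G, H, I, J}.
That's 1 component.

1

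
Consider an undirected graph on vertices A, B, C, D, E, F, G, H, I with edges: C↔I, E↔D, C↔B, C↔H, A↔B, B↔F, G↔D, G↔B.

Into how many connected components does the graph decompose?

From A: component {A, B, C, D, E, F, G, H, I}.
That's 1 component.

1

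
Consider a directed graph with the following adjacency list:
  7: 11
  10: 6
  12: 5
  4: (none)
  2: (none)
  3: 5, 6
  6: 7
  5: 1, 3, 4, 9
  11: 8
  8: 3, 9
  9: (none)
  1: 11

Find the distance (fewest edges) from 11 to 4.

Distance 0: 11.
Distance 1: 8.
Distance 2: 3, 9.
Distance 3: 5, 6.
Distance 4: 1, 4, 7 — contains 4.

4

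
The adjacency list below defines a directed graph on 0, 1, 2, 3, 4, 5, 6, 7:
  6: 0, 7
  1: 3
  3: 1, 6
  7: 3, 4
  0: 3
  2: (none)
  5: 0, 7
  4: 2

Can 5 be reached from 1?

No

Explore from 1.
Distance 1: reach 3.
Distance 2: reach 6.
Distance 3: reach 0, 7.
Distance 4: reach 4.
Distance 5: reach 2.
The search from 1 is exhausted; no directed path reaches 5.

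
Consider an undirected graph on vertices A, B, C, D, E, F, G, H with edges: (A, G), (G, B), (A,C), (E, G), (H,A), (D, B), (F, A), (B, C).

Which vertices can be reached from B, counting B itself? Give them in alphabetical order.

A, B, C, D, E, F, G, H

Start at B.
Its neighbours: C, D, G.
Then their neighbours: A, E.
Then next layer: F, H.
Every vertex is now reached.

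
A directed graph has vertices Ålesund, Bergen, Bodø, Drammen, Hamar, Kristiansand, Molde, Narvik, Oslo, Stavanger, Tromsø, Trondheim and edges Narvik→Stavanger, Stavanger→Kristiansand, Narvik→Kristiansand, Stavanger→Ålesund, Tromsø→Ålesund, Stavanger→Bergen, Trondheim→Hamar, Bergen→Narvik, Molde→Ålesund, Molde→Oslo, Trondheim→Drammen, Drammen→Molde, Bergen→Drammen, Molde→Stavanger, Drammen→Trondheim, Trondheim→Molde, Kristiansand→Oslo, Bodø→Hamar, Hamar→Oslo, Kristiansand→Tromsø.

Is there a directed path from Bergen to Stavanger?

Yes

Explore from Bergen.
Distance 1: reach Drammen, Narvik.
Distance 2: reach Kristiansand, Molde, Stavanger, Trondheim.
Found Stavanger.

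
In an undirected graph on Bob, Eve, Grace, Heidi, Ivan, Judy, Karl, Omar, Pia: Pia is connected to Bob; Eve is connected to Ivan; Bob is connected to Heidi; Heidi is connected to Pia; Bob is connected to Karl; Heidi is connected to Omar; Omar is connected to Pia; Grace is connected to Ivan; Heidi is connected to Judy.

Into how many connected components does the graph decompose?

From Bob: component {Bob, Heidi, Judy, Karl, Omar, Pia}.
From Eve: component {Eve, Grace, Ivan}.
That's 2 components.

2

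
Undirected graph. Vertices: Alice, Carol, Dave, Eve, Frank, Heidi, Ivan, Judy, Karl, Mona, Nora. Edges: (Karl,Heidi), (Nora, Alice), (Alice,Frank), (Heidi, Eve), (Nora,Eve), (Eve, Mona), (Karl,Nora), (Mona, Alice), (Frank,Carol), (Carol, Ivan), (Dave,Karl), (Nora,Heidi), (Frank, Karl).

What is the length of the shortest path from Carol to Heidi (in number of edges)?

Distance 0: Carol.
Distance 1: Frank, Ivan.
Distance 2: Alice, Karl.
Distance 3: Dave, Heidi, Mona, Nora — contains Heidi.

3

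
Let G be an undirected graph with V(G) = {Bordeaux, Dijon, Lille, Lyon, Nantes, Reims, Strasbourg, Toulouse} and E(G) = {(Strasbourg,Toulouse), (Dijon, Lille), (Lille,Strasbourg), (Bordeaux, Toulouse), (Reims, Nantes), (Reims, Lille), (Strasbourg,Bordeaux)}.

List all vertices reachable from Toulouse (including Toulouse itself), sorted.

Bordeaux, Dijon, Lille, Nantes, Reims, Strasbourg, Toulouse

Start at Toulouse.
Its neighbours: Bordeaux, Strasbourg.
Then their neighbours: Lille.
Then next layer: Dijon, Reims.
Then next layer: Nantes.
Nothing further is reachable.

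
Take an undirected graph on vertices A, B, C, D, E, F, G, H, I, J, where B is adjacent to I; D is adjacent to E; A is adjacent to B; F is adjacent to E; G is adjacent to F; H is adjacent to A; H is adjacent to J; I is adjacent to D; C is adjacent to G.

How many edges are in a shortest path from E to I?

Distance 0: E.
Distance 1: D, F.
Distance 2: G, I — contains I.

2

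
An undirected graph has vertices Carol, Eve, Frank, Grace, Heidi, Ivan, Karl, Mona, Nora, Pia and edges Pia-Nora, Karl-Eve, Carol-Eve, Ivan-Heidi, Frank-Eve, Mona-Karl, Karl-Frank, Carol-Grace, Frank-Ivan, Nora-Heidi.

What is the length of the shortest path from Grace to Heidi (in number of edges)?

5

Distance 0: Grace.
Distance 1: Carol.
Distance 2: Eve.
Distance 3: Frank, Karl.
Distance 4: Ivan, Mona.
Distance 5: Heidi — contains Heidi.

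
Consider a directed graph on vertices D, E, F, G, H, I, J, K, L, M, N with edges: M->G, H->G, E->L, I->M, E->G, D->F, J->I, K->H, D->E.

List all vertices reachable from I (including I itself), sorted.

G, I, M

Start at I.
Its neighbours: M.
Then their neighbours: G.
Nothing further is reachable.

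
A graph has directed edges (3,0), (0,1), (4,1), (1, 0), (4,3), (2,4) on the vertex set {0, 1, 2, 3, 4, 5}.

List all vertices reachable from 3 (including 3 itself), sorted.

0, 1, 3

Start at 3.
Its neighbours: 0.
Then their neighbours: 1.
Nothing further is reachable.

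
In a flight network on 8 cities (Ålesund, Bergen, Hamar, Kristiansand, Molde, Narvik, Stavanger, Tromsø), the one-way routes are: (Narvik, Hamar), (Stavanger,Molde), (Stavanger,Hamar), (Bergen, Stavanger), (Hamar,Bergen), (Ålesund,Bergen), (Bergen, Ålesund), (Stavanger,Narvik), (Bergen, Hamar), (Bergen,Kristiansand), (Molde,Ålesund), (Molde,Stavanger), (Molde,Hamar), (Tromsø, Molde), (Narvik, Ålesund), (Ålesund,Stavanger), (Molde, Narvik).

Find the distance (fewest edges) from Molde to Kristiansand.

3

Distance 0: Molde.
Distance 1: Ålesund, Hamar, Narvik, Stavanger.
Distance 2: Bergen.
Distance 3: Kristiansand — contains Kristiansand.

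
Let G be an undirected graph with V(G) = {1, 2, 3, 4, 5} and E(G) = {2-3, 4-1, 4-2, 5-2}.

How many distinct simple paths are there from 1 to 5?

1

1–4–2–5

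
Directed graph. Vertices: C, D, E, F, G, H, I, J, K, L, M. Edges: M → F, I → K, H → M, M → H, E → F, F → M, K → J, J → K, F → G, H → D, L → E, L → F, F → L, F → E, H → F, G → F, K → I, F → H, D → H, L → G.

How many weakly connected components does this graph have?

From C: component {C}.
From D: component {D, E, F, G, H, L, M}.
From I: component {I, J, K}.
That's 3 components.

3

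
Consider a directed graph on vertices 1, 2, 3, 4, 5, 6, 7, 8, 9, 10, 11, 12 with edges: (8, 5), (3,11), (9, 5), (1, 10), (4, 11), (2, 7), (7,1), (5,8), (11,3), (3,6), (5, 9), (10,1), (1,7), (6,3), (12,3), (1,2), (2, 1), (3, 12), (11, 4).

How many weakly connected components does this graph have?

From 1: component {1, 2, 7, 10}.
From 3: component {3, 4, 6, 11, 12}.
From 5: component {5, 8, 9}.
That's 3 components.

3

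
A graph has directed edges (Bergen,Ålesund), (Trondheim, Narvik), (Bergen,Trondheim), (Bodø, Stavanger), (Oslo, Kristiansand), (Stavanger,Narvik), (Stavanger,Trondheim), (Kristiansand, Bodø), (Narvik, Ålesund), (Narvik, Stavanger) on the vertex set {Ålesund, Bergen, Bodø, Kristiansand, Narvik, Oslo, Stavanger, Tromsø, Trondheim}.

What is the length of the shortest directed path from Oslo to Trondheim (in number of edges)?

4

Distance 0: Oslo.
Distance 1: Kristiansand.
Distance 2: Bodø.
Distance 3: Stavanger.
Distance 4: Narvik, Trondheim — contains Trondheim.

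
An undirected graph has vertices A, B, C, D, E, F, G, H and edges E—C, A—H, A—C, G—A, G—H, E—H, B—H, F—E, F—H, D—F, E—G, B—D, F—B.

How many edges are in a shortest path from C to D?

3

Distance 0: C.
Distance 1: A, E.
Distance 2: F, G, H.
Distance 3: B, D — contains D.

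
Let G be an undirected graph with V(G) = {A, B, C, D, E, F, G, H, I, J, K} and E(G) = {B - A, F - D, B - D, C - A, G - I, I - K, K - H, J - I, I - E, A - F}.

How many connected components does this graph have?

From A: component {A, B, C, D, F}.
From E: component {E, G, H, I, J, K}.
That's 2 components.

2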